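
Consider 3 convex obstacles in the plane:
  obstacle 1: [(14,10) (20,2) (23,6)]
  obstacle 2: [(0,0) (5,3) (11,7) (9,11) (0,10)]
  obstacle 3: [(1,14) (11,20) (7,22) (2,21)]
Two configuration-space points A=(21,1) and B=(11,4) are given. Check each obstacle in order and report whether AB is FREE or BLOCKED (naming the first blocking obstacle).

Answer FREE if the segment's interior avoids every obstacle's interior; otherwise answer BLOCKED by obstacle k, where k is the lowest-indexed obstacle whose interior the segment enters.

Obstacle 1 [(14,10) (20,2) (23,6)]:
  edge (14,10)–(20,2): clear
  edge (20,2)–(23,6): clear
  edge (23,6)–(14,10): clear
  midpoint (16,5/2) outside
  → clear
Obstacle 2 [(0,0) (5,3) (11,7) (9,11) (0,10)]:
  edge (0,0)–(5,3): clear
  edge (5,3)–(11,7): clear
  edge (11,7)–(9,11): clear
  edge (9,11)–(0,10): clear
  edge (0,10)–(0,0): clear
  midpoint (16,5/2) outside
  → clear
Obstacle 3 [(1,14) (11,20) (7,22) (2,21)]:
  edge (1,14)–(11,20): clear
  edge (11,20)–(7,22): clear
  edge (7,22)–(2,21): clear
  edge (2,21)–(1,14): clear
  midpoint (16,5/2) outside
  → clear

FREE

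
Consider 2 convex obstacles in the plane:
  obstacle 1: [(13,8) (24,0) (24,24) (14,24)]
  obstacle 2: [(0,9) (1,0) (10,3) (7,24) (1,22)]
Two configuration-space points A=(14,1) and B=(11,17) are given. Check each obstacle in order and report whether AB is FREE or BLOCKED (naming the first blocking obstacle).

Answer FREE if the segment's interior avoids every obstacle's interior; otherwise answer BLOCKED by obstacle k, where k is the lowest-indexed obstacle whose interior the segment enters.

Obstacle 1 [(13,8) (24,0) (24,24) (14,24)]:
  edge (13,8)–(24,0): clear
  edge (24,0)–(24,24): clear
  edge (24,24)–(14,24): clear
  edge (14,24)–(13,8): clear
  midpoint (25/2,9) outside
  → clear
Obstacle 2 [(0,9) (1,0) (10,3) (7,24) (1,22)]:
  edge (0,9)–(1,0): clear
  edge (1,0)–(10,3): clear
  edge (10,3)–(7,24): clear
  edge (7,24)–(1,22): clear
  edge (1,22)–(0,9): clear
  midpoint (25/2,9) outside
  → clear

FREE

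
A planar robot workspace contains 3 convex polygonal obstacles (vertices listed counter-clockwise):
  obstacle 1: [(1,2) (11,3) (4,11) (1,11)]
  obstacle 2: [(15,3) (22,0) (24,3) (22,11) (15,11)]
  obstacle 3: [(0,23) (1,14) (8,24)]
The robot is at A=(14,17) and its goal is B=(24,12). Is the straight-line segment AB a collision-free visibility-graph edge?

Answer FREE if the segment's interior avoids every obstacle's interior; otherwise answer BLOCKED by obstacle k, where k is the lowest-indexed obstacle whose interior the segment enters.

Obstacle 1 [(1,2) (11,3) (4,11) (1,11)]:
  edge (1,2)–(11,3): clear
  edge (11,3)–(4,11): clear
  edge (4,11)–(1,11): clear
  edge (1,11)–(1,2): clear
  midpoint (19,29/2) outside
  → clear
Obstacle 2 [(15,3) (22,0) (24,3) (22,11) (15,11)]:
  edge (15,3)–(22,0): clear
  edge (22,0)–(24,3): clear
  edge (24,3)–(22,11): clear
  edge (22,11)–(15,11): clear
  edge (15,11)–(15,3): clear
  midpoint (19,29/2) outside
  → clear
Obstacle 3 [(0,23) (1,14) (8,24)]:
  edge (0,23)–(1,14): clear
  edge (1,14)–(8,24): clear
  edge (8,24)–(0,23): clear
  midpoint (19,29/2) outside
  → clear

FREE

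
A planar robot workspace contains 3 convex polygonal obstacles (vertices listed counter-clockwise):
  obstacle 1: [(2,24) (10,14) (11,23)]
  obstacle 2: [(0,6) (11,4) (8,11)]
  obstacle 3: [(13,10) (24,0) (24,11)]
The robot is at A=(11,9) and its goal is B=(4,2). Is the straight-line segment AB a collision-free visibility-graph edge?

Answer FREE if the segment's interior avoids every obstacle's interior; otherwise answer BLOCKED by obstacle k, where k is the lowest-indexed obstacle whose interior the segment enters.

BLOCKED by obstacle 2

Obstacle 1 [(2,24) (10,14) (11,23)]:
  edge (2,24)–(10,14): clear
  edge (10,14)–(11,23): clear
  edge (11,23)–(2,24): clear
  midpoint (15/2,11/2) outside
  → clear
Obstacle 2 [(0,6) (11,4) (8,11)]:
  edge (0,6)–(11,4): crosses AB
  edge (11,4)–(8,11): crosses AB
  edge (8,11)–(0,6): clear
  → BLOCKED
Obstacle 3 [(13,10) (24,0) (24,11)]:
  edge (13,10)–(24,0): clear
  edge (24,0)–(24,11): clear
  edge (24,11)–(13,10): clear
  midpoint (15/2,11/2) outside
  → clear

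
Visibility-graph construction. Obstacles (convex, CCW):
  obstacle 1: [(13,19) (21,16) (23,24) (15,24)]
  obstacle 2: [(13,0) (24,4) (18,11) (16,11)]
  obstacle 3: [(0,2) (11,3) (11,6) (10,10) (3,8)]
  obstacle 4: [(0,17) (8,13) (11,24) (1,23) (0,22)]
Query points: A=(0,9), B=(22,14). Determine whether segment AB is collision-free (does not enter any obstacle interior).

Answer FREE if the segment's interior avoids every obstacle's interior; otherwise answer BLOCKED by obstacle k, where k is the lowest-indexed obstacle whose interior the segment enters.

Obstacle 1 [(13,19) (21,16) (23,24) (15,24)]:
  edge (13,19)–(21,16): clear
  edge (21,16)–(23,24): clear
  edge (23,24)–(15,24): clear
  edge (15,24)–(13,19): clear
  midpoint (11,23/2) outside
  → clear
Obstacle 2 [(13,0) (24,4) (18,11) (16,11)]:
  edge (13,0)–(24,4): clear
  edge (24,4)–(18,11): clear
  edge (18,11)–(16,11): clear
  edge (16,11)–(13,0): clear
  midpoint (11,23/2) outside
  → clear
Obstacle 3 [(0,2) (11,3) (11,6) (10,10) (3,8)]:
  edge (0,2)–(11,3): clear
  edge (11,3)–(11,6): clear
  edge (11,6)–(10,10): clear
  edge (10,10)–(3,8): clear
  edge (3,8)–(0,2): clear
  midpoint (11,23/2) outside
  → clear
Obstacle 4 [(0,17) (8,13) (11,24) (1,23) (0,22)]:
  edge (0,17)–(8,13): clear
  edge (8,13)–(11,24): clear
  edge (11,24)–(1,23): clear
  edge (1,23)–(0,22): clear
  edge (0,22)–(0,17): clear
  midpoint (11,23/2) outside
  → clear

FREE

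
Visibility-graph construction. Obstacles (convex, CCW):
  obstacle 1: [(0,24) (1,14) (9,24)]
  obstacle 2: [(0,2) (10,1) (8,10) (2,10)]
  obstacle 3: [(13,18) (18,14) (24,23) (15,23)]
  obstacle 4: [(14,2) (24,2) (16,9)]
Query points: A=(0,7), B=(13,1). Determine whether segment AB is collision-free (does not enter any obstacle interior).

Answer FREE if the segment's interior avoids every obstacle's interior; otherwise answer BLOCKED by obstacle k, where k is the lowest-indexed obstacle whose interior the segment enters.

BLOCKED by obstacle 2

Obstacle 1 [(0,24) (1,14) (9,24)]:
  edge (0,24)–(1,14): clear
  edge (1,14)–(9,24): clear
  edge (9,24)–(0,24): clear
  midpoint (13/2,4) outside
  → clear
Obstacle 2 [(0,2) (10,1) (8,10) (2,10)]:
  edge (0,2)–(10,1): clear
  edge (10,1)–(8,10): crosses AB
  edge (8,10)–(2,10): clear
  edge (2,10)–(0,2): crosses AB
  → BLOCKED
Obstacle 3 [(13,18) (18,14) (24,23) (15,23)]:
  edge (13,18)–(18,14): clear
  edge (18,14)–(24,23): clear
  edge (24,23)–(15,23): clear
  edge (15,23)–(13,18): clear
  midpoint (13/2,4) outside
  → clear
Obstacle 4 [(14,2) (24,2) (16,9)]:
  edge (14,2)–(24,2): clear
  edge (24,2)–(16,9): clear
  edge (16,9)–(14,2): clear
  midpoint (13/2,4) outside
  → clear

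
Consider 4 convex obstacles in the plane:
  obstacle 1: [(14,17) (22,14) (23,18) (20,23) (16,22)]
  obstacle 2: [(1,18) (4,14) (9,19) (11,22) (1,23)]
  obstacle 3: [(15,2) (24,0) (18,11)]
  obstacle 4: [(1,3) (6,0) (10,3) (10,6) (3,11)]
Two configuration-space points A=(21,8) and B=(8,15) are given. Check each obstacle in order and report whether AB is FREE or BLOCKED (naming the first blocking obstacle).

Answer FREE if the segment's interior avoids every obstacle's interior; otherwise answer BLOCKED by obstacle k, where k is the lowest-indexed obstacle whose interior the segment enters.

BLOCKED by obstacle 3

Obstacle 1 [(14,17) (22,14) (23,18) (20,23) (16,22)]:
  edge (14,17)–(22,14): clear
  edge (22,14)–(23,18): clear
  edge (23,18)–(20,23): clear
  edge (20,23)–(16,22): clear
  edge (16,22)–(14,17): clear
  midpoint (29/2,23/2) outside
  → clear
Obstacle 2 [(1,18) (4,14) (9,19) (11,22) (1,23)]:
  edge (1,18)–(4,14): clear
  edge (4,14)–(9,19): clear
  edge (9,19)–(11,22): clear
  edge (11,22)–(1,23): clear
  edge (1,23)–(1,18): clear
  midpoint (29/2,23/2) outside
  → clear
Obstacle 3 [(15,2) (24,0) (18,11)]:
  edge (15,2)–(24,0): clear
  edge (24,0)–(18,11): crosses AB
  edge (18,11)–(15,2): crosses AB
  → BLOCKED
Obstacle 4 [(1,3) (6,0) (10,3) (10,6) (3,11)]:
  edge (1,3)–(6,0): clear
  edge (6,0)–(10,3): clear
  edge (10,3)–(10,6): clear
  edge (10,6)–(3,11): clear
  edge (3,11)–(1,3): clear
  midpoint (29/2,23/2) outside
  → clear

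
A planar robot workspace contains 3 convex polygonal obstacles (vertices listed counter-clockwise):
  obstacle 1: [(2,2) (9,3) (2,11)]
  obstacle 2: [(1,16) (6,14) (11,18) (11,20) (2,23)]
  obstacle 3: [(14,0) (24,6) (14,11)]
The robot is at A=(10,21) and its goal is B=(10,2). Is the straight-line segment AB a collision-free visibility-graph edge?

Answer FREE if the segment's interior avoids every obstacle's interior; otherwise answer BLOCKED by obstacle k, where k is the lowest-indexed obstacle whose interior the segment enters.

BLOCKED by obstacle 2

Obstacle 1 [(2,2) (9,3) (2,11)]:
  edge (2,2)–(9,3): clear
  edge (9,3)–(2,11): clear
  edge (2,11)–(2,2): clear
  midpoint (10,23/2) outside
  → clear
Obstacle 2 [(1,16) (6,14) (11,18) (11,20) (2,23)]:
  edge (1,16)–(6,14): clear
  edge (6,14)–(11,18): crosses AB
  edge (11,18)–(11,20): clear
  edge (11,20)–(2,23): crosses AB
  edge (2,23)–(1,16): clear
  → BLOCKED
Obstacle 3 [(14,0) (24,6) (14,11)]:
  edge (14,0)–(24,6): clear
  edge (24,6)–(14,11): clear
  edge (14,11)–(14,0): clear
  midpoint (10,23/2) outside
  → clear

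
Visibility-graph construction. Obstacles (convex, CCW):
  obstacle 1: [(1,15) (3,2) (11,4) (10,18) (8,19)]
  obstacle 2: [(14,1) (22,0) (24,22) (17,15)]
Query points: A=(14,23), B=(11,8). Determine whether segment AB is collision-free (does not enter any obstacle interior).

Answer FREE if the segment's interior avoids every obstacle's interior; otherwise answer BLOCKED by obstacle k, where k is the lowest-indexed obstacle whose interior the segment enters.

Obstacle 1 [(1,15) (3,2) (11,4) (10,18) (8,19)]:
  edge (1,15)–(3,2): clear
  edge (3,2)–(11,4): clear
  edge (11,4)–(10,18): clear
  edge (10,18)–(8,19): clear
  edge (8,19)–(1,15): clear
  midpoint (25/2,31/2) outside
  → clear
Obstacle 2 [(14,1) (22,0) (24,22) (17,15)]:
  edge (14,1)–(22,0): clear
  edge (22,0)–(24,22): clear
  edge (24,22)–(17,15): clear
  edge (17,15)–(14,1): clear
  midpoint (25/2,31/2) outside
  → clear

FREE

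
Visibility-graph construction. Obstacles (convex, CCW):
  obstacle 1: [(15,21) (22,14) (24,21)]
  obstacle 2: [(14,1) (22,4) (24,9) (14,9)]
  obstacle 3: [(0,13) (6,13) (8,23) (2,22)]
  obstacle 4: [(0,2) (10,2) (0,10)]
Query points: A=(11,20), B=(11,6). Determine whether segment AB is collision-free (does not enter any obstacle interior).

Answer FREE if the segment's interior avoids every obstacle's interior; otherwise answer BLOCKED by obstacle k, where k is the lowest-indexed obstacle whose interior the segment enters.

FREE

Obstacle 1 [(15,21) (22,14) (24,21)]:
  edge (15,21)–(22,14): clear
  edge (22,14)–(24,21): clear
  edge (24,21)–(15,21): clear
  midpoint (11,13) outside
  → clear
Obstacle 2 [(14,1) (22,4) (24,9) (14,9)]:
  edge (14,1)–(22,4): clear
  edge (22,4)–(24,9): clear
  edge (24,9)–(14,9): clear
  edge (14,9)–(14,1): clear
  midpoint (11,13) outside
  → clear
Obstacle 3 [(0,13) (6,13) (8,23) (2,22)]:
  edge (0,13)–(6,13): clear
  edge (6,13)–(8,23): clear
  edge (8,23)–(2,22): clear
  edge (2,22)–(0,13): clear
  midpoint (11,13) outside
  → clear
Obstacle 4 [(0,2) (10,2) (0,10)]:
  edge (0,2)–(10,2): clear
  edge (10,2)–(0,10): clear
  edge (0,10)–(0,2): clear
  midpoint (11,13) outside
  → clear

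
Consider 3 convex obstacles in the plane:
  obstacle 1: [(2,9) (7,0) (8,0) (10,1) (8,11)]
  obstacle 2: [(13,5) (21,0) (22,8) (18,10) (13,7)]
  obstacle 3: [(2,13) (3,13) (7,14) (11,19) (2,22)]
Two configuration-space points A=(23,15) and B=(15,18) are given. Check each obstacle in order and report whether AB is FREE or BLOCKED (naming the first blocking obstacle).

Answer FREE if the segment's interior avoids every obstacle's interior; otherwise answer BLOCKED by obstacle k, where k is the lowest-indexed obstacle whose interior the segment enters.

FREE

Obstacle 1 [(2,9) (7,0) (8,0) (10,1) (8,11)]:
  edge (2,9)–(7,0): clear
  edge (7,0)–(8,0): clear
  edge (8,0)–(10,1): clear
  edge (10,1)–(8,11): clear
  edge (8,11)–(2,9): clear
  midpoint (19,33/2) outside
  → clear
Obstacle 2 [(13,5) (21,0) (22,8) (18,10) (13,7)]:
  edge (13,5)–(21,0): clear
  edge (21,0)–(22,8): clear
  edge (22,8)–(18,10): clear
  edge (18,10)–(13,7): clear
  edge (13,7)–(13,5): clear
  midpoint (19,33/2) outside
  → clear
Obstacle 3 [(2,13) (3,13) (7,14) (11,19) (2,22)]:
  edge (2,13)–(3,13): clear
  edge (3,13)–(7,14): clear
  edge (7,14)–(11,19): clear
  edge (11,19)–(2,22): clear
  edge (2,22)–(2,13): clear
  midpoint (19,33/2) outside
  → clear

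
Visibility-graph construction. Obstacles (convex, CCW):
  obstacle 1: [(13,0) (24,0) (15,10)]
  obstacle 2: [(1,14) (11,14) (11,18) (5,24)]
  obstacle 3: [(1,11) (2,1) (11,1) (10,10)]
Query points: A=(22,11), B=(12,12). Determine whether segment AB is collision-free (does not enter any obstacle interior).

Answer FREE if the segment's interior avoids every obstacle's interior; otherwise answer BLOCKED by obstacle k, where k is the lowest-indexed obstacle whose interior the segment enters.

FREE

Obstacle 1 [(13,0) (24,0) (15,10)]:
  edge (13,0)–(24,0): clear
  edge (24,0)–(15,10): clear
  edge (15,10)–(13,0): clear
  midpoint (17,23/2) outside
  → clear
Obstacle 2 [(1,14) (11,14) (11,18) (5,24)]:
  edge (1,14)–(11,14): clear
  edge (11,14)–(11,18): clear
  edge (11,18)–(5,24): clear
  edge (5,24)–(1,14): clear
  midpoint (17,23/2) outside
  → clear
Obstacle 3 [(1,11) (2,1) (11,1) (10,10)]:
  edge (1,11)–(2,1): clear
  edge (2,1)–(11,1): clear
  edge (11,1)–(10,10): clear
  edge (10,10)–(1,11): clear
  midpoint (17,23/2) outside
  → clear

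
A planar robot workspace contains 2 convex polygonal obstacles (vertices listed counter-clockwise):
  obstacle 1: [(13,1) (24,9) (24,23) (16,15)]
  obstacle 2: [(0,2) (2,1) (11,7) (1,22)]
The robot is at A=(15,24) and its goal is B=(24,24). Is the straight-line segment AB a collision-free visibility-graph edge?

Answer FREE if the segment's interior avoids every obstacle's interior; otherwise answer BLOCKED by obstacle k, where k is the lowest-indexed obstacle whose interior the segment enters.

Obstacle 1 [(13,1) (24,9) (24,23) (16,15)]:
  edge (13,1)–(24,9): clear
  edge (24,9)–(24,23): clear
  edge (24,23)–(16,15): clear
  edge (16,15)–(13,1): clear
  midpoint (39/2,24) outside
  → clear
Obstacle 2 [(0,2) (2,1) (11,7) (1,22)]:
  edge (0,2)–(2,1): clear
  edge (2,1)–(11,7): clear
  edge (11,7)–(1,22): clear
  edge (1,22)–(0,2): clear
  midpoint (39/2,24) outside
  → clear

FREE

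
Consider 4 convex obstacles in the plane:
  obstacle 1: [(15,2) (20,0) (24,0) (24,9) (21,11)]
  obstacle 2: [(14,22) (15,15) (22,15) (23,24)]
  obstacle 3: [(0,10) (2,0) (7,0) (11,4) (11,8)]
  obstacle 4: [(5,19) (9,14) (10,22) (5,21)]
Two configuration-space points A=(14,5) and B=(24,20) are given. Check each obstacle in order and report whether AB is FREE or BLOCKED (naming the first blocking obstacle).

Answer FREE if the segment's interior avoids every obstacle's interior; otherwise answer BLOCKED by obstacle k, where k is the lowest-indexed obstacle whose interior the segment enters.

BLOCKED by obstacle 2

Obstacle 1 [(15,2) (20,0) (24,0) (24,9) (21,11)]:
  edge (15,2)–(20,0): clear
  edge (20,0)–(24,0): clear
  edge (24,0)–(24,9): clear
  edge (24,9)–(21,11): clear
  edge (21,11)–(15,2): clear
  midpoint (19,25/2) outside
  → clear
Obstacle 2 [(14,22) (15,15) (22,15) (23,24)]:
  edge (14,22)–(15,15): clear
  edge (15,15)–(22,15): crosses AB
  edge (22,15)–(23,24): crosses AB
  edge (23,24)–(14,22): clear
  → BLOCKED
Obstacle 3 [(0,10) (2,0) (7,0) (11,4) (11,8)]:
  edge (0,10)–(2,0): clear
  edge (2,0)–(7,0): clear
  edge (7,0)–(11,4): clear
  edge (11,4)–(11,8): clear
  edge (11,8)–(0,10): clear
  midpoint (19,25/2) outside
  → clear
Obstacle 4 [(5,19) (9,14) (10,22) (5,21)]:
  edge (5,19)–(9,14): clear
  edge (9,14)–(10,22): clear
  edge (10,22)–(5,21): clear
  edge (5,21)–(5,19): clear
  midpoint (19,25/2) outside
  → clear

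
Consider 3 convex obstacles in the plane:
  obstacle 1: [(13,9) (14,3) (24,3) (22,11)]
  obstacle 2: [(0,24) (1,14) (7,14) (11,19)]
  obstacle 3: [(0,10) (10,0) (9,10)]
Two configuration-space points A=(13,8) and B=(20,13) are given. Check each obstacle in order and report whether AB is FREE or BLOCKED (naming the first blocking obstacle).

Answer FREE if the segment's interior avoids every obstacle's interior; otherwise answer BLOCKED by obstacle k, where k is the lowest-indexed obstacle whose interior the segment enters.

BLOCKED by obstacle 1

Obstacle 1 [(13,9) (14,3) (24,3) (22,11)]:
  edge (13,9)–(14,3): crosses AB
  edge (14,3)–(24,3): clear
  edge (24,3)–(22,11): clear
  edge (22,11)–(13,9): crosses AB
  → BLOCKED
Obstacle 2 [(0,24) (1,14) (7,14) (11,19)]:
  edge (0,24)–(1,14): clear
  edge (1,14)–(7,14): clear
  edge (7,14)–(11,19): clear
  edge (11,19)–(0,24): clear
  midpoint (33/2,21/2) outside
  → clear
Obstacle 3 [(0,10) (10,0) (9,10)]:
  edge (0,10)–(10,0): clear
  edge (10,0)–(9,10): clear
  edge (9,10)–(0,10): clear
  midpoint (33/2,21/2) outside
  → clear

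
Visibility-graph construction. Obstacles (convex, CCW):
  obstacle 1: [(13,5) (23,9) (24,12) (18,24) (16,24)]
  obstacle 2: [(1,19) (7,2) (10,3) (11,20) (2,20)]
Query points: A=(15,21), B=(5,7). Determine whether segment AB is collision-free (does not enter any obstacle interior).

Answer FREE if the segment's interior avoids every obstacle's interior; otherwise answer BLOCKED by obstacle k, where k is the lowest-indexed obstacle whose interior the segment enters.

Obstacle 1 [(13,5) (23,9) (24,12) (18,24) (16,24)]:
  edge (13,5)–(23,9): clear
  edge (23,9)–(24,12): clear
  edge (24,12)–(18,24): clear
  edge (18,24)–(16,24): clear
  edge (16,24)–(13,5): clear
  midpoint (10,14) outside
  → clear
Obstacle 2 [(1,19) (7,2) (10,3) (11,20) (2,20)]:
  edge (1,19)–(7,2): crosses AB
  edge (7,2)–(10,3): clear
  edge (10,3)–(11,20): crosses AB
  edge (11,20)–(2,20): clear
  edge (2,20)–(1,19): clear
  → BLOCKED

BLOCKED by obstacle 2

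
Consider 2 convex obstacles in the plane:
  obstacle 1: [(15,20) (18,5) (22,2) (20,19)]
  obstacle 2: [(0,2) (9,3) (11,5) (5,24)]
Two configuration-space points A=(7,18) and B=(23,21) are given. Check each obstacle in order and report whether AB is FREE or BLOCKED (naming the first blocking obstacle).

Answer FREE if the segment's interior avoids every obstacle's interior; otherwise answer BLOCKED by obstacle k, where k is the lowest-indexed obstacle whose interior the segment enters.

Obstacle 1 [(15,20) (18,5) (22,2) (20,19)]:
  edge (15,20)–(18,5): crosses AB
  edge (18,5)–(22,2): clear
  edge (22,2)–(20,19): clear
  edge (20,19)–(15,20): crosses AB
  → BLOCKED
Obstacle 2 [(0,2) (9,3) (11,5) (5,24)]:
  edge (0,2)–(9,3): clear
  edge (9,3)–(11,5): clear
  edge (11,5)–(5,24): clear
  edge (5,24)–(0,2): clear
  midpoint (15,39/2) outside
  → clear

BLOCKED by obstacle 1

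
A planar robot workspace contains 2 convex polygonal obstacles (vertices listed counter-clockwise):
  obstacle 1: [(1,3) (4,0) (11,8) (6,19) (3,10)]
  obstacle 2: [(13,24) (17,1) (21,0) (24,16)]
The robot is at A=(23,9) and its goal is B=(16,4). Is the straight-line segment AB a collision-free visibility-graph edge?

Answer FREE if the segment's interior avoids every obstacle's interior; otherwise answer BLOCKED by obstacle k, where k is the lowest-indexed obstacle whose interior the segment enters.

BLOCKED by obstacle 2

Obstacle 1 [(1,3) (4,0) (11,8) (6,19) (3,10)]:
  edge (1,3)–(4,0): clear
  edge (4,0)–(11,8): clear
  edge (11,8)–(6,19): clear
  edge (6,19)–(3,10): clear
  edge (3,10)–(1,3): clear
  midpoint (39/2,13/2) outside
  → clear
Obstacle 2 [(13,24) (17,1) (21,0) (24,16)]:
  edge (13,24)–(17,1): crosses AB
  edge (17,1)–(21,0): clear
  edge (21,0)–(24,16): crosses AB
  edge (24,16)–(13,24): clear
  → BLOCKED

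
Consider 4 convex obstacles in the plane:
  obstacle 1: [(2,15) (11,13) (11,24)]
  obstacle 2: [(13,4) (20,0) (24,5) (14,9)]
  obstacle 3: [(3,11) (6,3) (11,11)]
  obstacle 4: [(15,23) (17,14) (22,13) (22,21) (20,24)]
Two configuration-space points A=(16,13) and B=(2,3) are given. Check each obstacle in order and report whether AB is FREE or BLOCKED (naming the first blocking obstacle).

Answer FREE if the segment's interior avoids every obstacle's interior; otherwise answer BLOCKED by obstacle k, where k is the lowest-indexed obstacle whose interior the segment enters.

BLOCKED by obstacle 3

Obstacle 1 [(2,15) (11,13) (11,24)]:
  edge (2,15)–(11,13): clear
  edge (11,13)–(11,24): clear
  edge (11,24)–(2,15): clear
  midpoint (9,8) outside
  → clear
Obstacle 2 [(13,4) (20,0) (24,5) (14,9)]:
  edge (13,4)–(20,0): clear
  edge (20,0)–(24,5): clear
  edge (24,5)–(14,9): clear
  edge (14,9)–(13,4): clear
  midpoint (9,8) outside
  → clear
Obstacle 3 [(3,11) (6,3) (11,11)]:
  edge (3,11)–(6,3): crosses AB
  edge (6,3)–(11,11): crosses AB
  edge (11,11)–(3,11): clear
  → BLOCKED
Obstacle 4 [(15,23) (17,14) (22,13) (22,21) (20,24)]:
  edge (15,23)–(17,14): clear
  edge (17,14)–(22,13): clear
  edge (22,13)–(22,21): clear
  edge (22,21)–(20,24): clear
  edge (20,24)–(15,23): clear
  midpoint (9,8) outside
  → clear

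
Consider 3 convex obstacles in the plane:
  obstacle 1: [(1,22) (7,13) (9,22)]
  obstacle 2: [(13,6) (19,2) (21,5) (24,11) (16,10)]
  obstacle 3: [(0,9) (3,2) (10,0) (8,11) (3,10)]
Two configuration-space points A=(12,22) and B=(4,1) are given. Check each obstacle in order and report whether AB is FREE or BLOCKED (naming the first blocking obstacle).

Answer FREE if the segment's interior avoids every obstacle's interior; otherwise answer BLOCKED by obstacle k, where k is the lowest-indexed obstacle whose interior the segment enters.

Obstacle 1 [(1,22) (7,13) (9,22)]:
  edge (1,22)–(7,13): clear
  edge (7,13)–(9,22): clear
  edge (9,22)–(1,22): clear
  midpoint (8,23/2) outside
  → clear
Obstacle 2 [(13,6) (19,2) (21,5) (24,11) (16,10)]:
  edge (13,6)–(19,2): clear
  edge (19,2)–(21,5): clear
  edge (21,5)–(24,11): clear
  edge (24,11)–(16,10): clear
  edge (16,10)–(13,6): clear
  midpoint (8,23/2) outside
  → clear
Obstacle 3 [(0,9) (3,2) (10,0) (8,11) (3,10)]:
  edge (0,9)–(3,2): clear
  edge (3,2)–(10,0): crosses AB
  edge (10,0)–(8,11): clear
  edge (8,11)–(3,10): crosses AB
  edge (3,10)–(0,9): clear
  → BLOCKED

BLOCKED by obstacle 3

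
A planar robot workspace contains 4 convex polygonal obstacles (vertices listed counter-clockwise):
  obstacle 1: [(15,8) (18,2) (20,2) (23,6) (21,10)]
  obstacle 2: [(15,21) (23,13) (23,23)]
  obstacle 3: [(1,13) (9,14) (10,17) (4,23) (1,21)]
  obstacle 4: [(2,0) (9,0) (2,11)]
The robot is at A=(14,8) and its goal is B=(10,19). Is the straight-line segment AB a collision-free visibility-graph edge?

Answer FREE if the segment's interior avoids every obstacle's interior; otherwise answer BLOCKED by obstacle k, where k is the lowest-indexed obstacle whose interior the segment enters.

FREE

Obstacle 1 [(15,8) (18,2) (20,2) (23,6) (21,10)]:
  edge (15,8)–(18,2): clear
  edge (18,2)–(20,2): clear
  edge (20,2)–(23,6): clear
  edge (23,6)–(21,10): clear
  edge (21,10)–(15,8): clear
  midpoint (12,27/2) outside
  → clear
Obstacle 2 [(15,21) (23,13) (23,23)]:
  edge (15,21)–(23,13): clear
  edge (23,13)–(23,23): clear
  edge (23,23)–(15,21): clear
  midpoint (12,27/2) outside
  → clear
Obstacle 3 [(1,13) (9,14) (10,17) (4,23) (1,21)]:
  edge (1,13)–(9,14): clear
  edge (9,14)–(10,17): clear
  edge (10,17)–(4,23): clear
  edge (4,23)–(1,21): clear
  edge (1,21)–(1,13): clear
  midpoint (12,27/2) outside
  → clear
Obstacle 4 [(2,0) (9,0) (2,11)]:
  edge (2,0)–(9,0): clear
  edge (9,0)–(2,11): clear
  edge (2,11)–(2,0): clear
  midpoint (12,27/2) outside
  → clear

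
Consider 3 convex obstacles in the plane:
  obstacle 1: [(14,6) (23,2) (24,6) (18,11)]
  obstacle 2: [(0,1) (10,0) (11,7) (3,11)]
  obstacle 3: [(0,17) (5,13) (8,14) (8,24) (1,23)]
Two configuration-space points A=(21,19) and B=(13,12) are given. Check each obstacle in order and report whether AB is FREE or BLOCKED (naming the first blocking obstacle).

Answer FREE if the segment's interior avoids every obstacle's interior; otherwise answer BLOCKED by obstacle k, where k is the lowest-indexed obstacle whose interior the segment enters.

Obstacle 1 [(14,6) (23,2) (24,6) (18,11)]:
  edge (14,6)–(23,2): clear
  edge (23,2)–(24,6): clear
  edge (24,6)–(18,11): clear
  edge (18,11)–(14,6): clear
  midpoint (17,31/2) outside
  → clear
Obstacle 2 [(0,1) (10,0) (11,7) (3,11)]:
  edge (0,1)–(10,0): clear
  edge (10,0)–(11,7): clear
  edge (11,7)–(3,11): clear
  edge (3,11)–(0,1): clear
  midpoint (17,31/2) outside
  → clear
Obstacle 3 [(0,17) (5,13) (8,14) (8,24) (1,23)]:
  edge (0,17)–(5,13): clear
  edge (5,13)–(8,14): clear
  edge (8,14)–(8,24): clear
  edge (8,24)–(1,23): clear
  edge (1,23)–(0,17): clear
  midpoint (17,31/2) outside
  → clear

FREE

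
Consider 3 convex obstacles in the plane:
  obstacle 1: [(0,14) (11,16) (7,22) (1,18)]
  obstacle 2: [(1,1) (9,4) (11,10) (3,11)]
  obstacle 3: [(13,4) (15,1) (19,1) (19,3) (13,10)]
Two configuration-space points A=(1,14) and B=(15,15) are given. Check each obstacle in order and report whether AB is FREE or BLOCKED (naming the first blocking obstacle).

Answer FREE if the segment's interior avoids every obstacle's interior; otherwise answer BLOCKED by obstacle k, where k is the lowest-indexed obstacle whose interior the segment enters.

Obstacle 1 [(0,14) (11,16) (7,22) (1,18)]:
  edge (0,14)–(11,16): clear
  edge (11,16)–(7,22): clear
  edge (7,22)–(1,18): clear
  edge (1,18)–(0,14): clear
  midpoint (8,29/2) outside
  → clear
Obstacle 2 [(1,1) (9,4) (11,10) (3,11)]:
  edge (1,1)–(9,4): clear
  edge (9,4)–(11,10): clear
  edge (11,10)–(3,11): clear
  edge (3,11)–(1,1): clear
  midpoint (8,29/2) outside
  → clear
Obstacle 3 [(13,4) (15,1) (19,1) (19,3) (13,10)]:
  edge (13,4)–(15,1): clear
  edge (15,1)–(19,1): clear
  edge (19,1)–(19,3): clear
  edge (19,3)–(13,10): clear
  edge (13,10)–(13,4): clear
  midpoint (8,29/2) outside
  → clear

FREE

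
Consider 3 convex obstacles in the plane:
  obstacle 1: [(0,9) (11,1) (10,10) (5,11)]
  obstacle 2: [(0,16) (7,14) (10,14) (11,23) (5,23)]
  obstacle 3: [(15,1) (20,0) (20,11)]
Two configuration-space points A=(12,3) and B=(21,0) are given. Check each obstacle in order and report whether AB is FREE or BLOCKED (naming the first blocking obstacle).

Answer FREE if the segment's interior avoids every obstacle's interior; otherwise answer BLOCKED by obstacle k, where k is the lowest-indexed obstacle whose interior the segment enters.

BLOCKED by obstacle 3

Obstacle 1 [(0,9) (11,1) (10,10) (5,11)]:
  edge (0,9)–(11,1): clear
  edge (11,1)–(10,10): clear
  edge (10,10)–(5,11): clear
  edge (5,11)–(0,9): clear
  midpoint (33/2,3/2) outside
  → clear
Obstacle 2 [(0,16) (7,14) (10,14) (11,23) (5,23)]:
  edge (0,16)–(7,14): clear
  edge (7,14)–(10,14): clear
  edge (10,14)–(11,23): clear
  edge (11,23)–(5,23): clear
  edge (5,23)–(0,16): clear
  midpoint (33/2,3/2) outside
  → clear
Obstacle 3 [(15,1) (20,0) (20,11)]:
  edge (15,1)–(20,0): clear
  edge (20,0)–(20,11): crosses AB
  edge (20,11)–(15,1): crosses AB
  → BLOCKED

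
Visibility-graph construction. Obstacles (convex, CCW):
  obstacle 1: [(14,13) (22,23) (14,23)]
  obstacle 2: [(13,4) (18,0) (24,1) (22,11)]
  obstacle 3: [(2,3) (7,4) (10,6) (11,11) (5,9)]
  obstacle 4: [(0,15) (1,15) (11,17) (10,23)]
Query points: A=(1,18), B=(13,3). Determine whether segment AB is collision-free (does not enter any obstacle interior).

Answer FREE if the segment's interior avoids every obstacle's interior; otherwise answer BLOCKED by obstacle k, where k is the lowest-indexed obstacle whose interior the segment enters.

Obstacle 1 [(14,13) (22,23) (14,23)]:
  edge (14,13)–(22,23): clear
  edge (22,23)–(14,23): clear
  edge (14,23)–(14,13): clear
  midpoint (7,21/2) outside
  → clear
Obstacle 2 [(13,4) (18,0) (24,1) (22,11)]:
  edge (13,4)–(18,0): clear
  edge (18,0)–(24,1): clear
  edge (24,1)–(22,11): clear
  edge (22,11)–(13,4): clear
  midpoint (7,21/2) outside
  → clear
Obstacle 3 [(2,3) (7,4) (10,6) (11,11) (5,9)]:
  edge (2,3)–(7,4): clear
  edge (7,4)–(10,6): clear
  edge (10,6)–(11,11): crosses AB
  edge (11,11)–(5,9): crosses AB
  edge (5,9)–(2,3): clear
  → BLOCKED
Obstacle 4 [(0,15) (1,15) (11,17) (10,23)]:
  edge (0,15)–(1,15): clear
  edge (1,15)–(11,17): crosses AB
  edge (11,17)–(10,23): clear
  edge (10,23)–(0,15): crosses AB
  → BLOCKED

BLOCKED by obstacle 3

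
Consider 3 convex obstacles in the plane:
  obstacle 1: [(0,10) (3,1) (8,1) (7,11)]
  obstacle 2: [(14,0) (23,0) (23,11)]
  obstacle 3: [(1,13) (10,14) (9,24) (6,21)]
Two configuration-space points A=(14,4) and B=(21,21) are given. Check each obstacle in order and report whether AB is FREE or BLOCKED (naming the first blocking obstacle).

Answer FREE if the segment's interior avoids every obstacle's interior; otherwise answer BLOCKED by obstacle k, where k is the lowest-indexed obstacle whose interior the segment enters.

Obstacle 1 [(0,10) (3,1) (8,1) (7,11)]:
  edge (0,10)–(3,1): clear
  edge (3,1)–(8,1): clear
  edge (8,1)–(7,11): clear
  edge (7,11)–(0,10): clear
  midpoint (35/2,25/2) outside
  → clear
Obstacle 2 [(14,0) (23,0) (23,11)]:
  edge (14,0)–(23,0): clear
  edge (23,0)–(23,11): clear
  edge (23,11)–(14,0): clear
  midpoint (35/2,25/2) outside
  → clear
Obstacle 3 [(1,13) (10,14) (9,24) (6,21)]:
  edge (1,13)–(10,14): clear
  edge (10,14)–(9,24): clear
  edge (9,24)–(6,21): clear
  edge (6,21)–(1,13): clear
  midpoint (35/2,25/2) outside
  → clear

FREE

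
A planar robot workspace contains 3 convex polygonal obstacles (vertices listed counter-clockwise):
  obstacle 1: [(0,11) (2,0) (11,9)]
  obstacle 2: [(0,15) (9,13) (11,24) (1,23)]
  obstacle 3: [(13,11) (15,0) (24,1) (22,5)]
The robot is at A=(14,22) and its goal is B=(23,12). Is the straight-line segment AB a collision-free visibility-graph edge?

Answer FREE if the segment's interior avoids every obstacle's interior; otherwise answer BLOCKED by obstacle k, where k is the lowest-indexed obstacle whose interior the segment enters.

FREE

Obstacle 1 [(0,11) (2,0) (11,9)]:
  edge (0,11)–(2,0): clear
  edge (2,0)–(11,9): clear
  edge (11,9)–(0,11): clear
  midpoint (37/2,17) outside
  → clear
Obstacle 2 [(0,15) (9,13) (11,24) (1,23)]:
  edge (0,15)–(9,13): clear
  edge (9,13)–(11,24): clear
  edge (11,24)–(1,23): clear
  edge (1,23)–(0,15): clear
  midpoint (37/2,17) outside
  → clear
Obstacle 3 [(13,11) (15,0) (24,1) (22,5)]:
  edge (13,11)–(15,0): clear
  edge (15,0)–(24,1): clear
  edge (24,1)–(22,5): clear
  edge (22,5)–(13,11): clear
  midpoint (37/2,17) outside
  → clear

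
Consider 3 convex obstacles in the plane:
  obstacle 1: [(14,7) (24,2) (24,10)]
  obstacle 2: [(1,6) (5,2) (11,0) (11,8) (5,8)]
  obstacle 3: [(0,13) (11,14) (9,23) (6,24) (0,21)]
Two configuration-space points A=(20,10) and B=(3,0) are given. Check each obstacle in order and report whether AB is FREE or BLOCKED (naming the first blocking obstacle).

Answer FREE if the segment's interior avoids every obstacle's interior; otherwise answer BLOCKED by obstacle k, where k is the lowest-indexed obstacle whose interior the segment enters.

Obstacle 1 [(14,7) (24,2) (24,10)]:
  edge (14,7)–(24,2): crosses AB
  edge (24,2)–(24,10): clear
  edge (24,10)–(14,7): crosses AB
  → BLOCKED
Obstacle 2 [(1,6) (5,2) (11,0) (11,8) (5,8)]:
  edge (1,6)–(5,2): clear
  edge (5,2)–(11,0): crosses AB
  edge (11,0)–(11,8): crosses AB
  edge (11,8)–(5,8): clear
  edge (5,8)–(1,6): clear
  → BLOCKED
Obstacle 3 [(0,13) (11,14) (9,23) (6,24) (0,21)]:
  edge (0,13)–(11,14): clear
  edge (11,14)–(9,23): clear
  edge (9,23)–(6,24): clear
  edge (6,24)–(0,21): clear
  edge (0,21)–(0,13): clear
  midpoint (23/2,5) outside
  → clear

BLOCKED by obstacle 1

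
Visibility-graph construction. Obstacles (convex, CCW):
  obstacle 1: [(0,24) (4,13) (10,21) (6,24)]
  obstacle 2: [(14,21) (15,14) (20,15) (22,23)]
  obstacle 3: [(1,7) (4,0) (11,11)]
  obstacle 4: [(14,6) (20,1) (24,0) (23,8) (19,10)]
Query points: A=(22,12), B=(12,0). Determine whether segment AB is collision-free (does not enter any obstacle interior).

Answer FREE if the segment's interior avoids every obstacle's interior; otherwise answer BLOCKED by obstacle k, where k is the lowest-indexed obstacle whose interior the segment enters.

BLOCKED by obstacle 4

Obstacle 1 [(0,24) (4,13) (10,21) (6,24)]:
  edge (0,24)–(4,13): clear
  edge (4,13)–(10,21): clear
  edge (10,21)–(6,24): clear
  edge (6,24)–(0,24): clear
  midpoint (17,6) outside
  → clear
Obstacle 2 [(14,21) (15,14) (20,15) (22,23)]:
  edge (14,21)–(15,14): clear
  edge (15,14)–(20,15): clear
  edge (20,15)–(22,23): clear
  edge (22,23)–(14,21): clear
  midpoint (17,6) outside
  → clear
Obstacle 3 [(1,7) (4,0) (11,11)]:
  edge (1,7)–(4,0): clear
  edge (4,0)–(11,11): clear
  edge (11,11)–(1,7): clear
  midpoint (17,6) outside
  → clear
Obstacle 4 [(14,6) (20,1) (24,0) (23,8) (19,10)]:
  edge (14,6)–(20,1): crosses AB
  edge (20,1)–(24,0): clear
  edge (24,0)–(23,8): clear
  edge (23,8)–(19,10): crosses AB
  edge (19,10)–(14,6): clear
  → BLOCKED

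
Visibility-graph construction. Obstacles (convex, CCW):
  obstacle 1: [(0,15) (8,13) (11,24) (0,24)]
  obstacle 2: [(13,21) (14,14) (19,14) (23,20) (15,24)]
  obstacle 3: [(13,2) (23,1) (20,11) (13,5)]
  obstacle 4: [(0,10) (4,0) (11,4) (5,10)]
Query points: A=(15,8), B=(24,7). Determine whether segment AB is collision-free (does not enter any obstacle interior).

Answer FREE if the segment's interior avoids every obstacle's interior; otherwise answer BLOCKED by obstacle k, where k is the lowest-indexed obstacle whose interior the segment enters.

Obstacle 1 [(0,15) (8,13) (11,24) (0,24)]:
  edge (0,15)–(8,13): clear
  edge (8,13)–(11,24): clear
  edge (11,24)–(0,24): clear
  edge (0,24)–(0,15): clear
  midpoint (39/2,15/2) outside
  → clear
Obstacle 2 [(13,21) (14,14) (19,14) (23,20) (15,24)]:
  edge (13,21)–(14,14): clear
  edge (14,14)–(19,14): clear
  edge (19,14)–(23,20): clear
  edge (23,20)–(15,24): clear
  edge (15,24)–(13,21): clear
  midpoint (39/2,15/2) outside
  → clear
Obstacle 3 [(13,2) (23,1) (20,11) (13,5)]:
  edge (13,2)–(23,1): clear
  edge (23,1)–(20,11): crosses AB
  edge (20,11)–(13,5): crosses AB
  edge (13,5)–(13,2): clear
  → BLOCKED
Obstacle 4 [(0,10) (4,0) (11,4) (5,10)]:
  edge (0,10)–(4,0): clear
  edge (4,0)–(11,4): clear
  edge (11,4)–(5,10): clear
  edge (5,10)–(0,10): clear
  midpoint (39/2,15/2) outside
  → clear

BLOCKED by obstacle 3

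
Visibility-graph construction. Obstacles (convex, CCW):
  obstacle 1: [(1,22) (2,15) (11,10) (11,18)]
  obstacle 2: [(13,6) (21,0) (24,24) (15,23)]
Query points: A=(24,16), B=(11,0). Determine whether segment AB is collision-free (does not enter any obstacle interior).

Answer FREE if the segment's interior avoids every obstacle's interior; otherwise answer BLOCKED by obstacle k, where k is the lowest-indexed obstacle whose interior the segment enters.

BLOCKED by obstacle 2

Obstacle 1 [(1,22) (2,15) (11,10) (11,18)]:
  edge (1,22)–(2,15): clear
  edge (2,15)–(11,10): clear
  edge (11,10)–(11,18): clear
  edge (11,18)–(1,22): clear
  midpoint (35/2,8) outside
  → clear
Obstacle 2 [(13,6) (21,0) (24,24) (15,23)]:
  edge (13,6)–(21,0): crosses AB
  edge (21,0)–(24,24): crosses AB
  edge (24,24)–(15,23): clear
  edge (15,23)–(13,6): clear
  → BLOCKED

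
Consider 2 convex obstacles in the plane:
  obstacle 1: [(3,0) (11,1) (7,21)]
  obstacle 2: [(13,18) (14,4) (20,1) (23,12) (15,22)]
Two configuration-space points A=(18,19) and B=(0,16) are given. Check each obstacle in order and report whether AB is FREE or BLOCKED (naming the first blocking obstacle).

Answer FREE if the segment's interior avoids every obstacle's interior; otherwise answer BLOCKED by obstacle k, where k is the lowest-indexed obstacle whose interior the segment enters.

Obstacle 1 [(3,0) (11,1) (7,21)]:
  edge (3,0)–(11,1): clear
  edge (11,1)–(7,21): crosses AB
  edge (7,21)–(3,0): crosses AB
  → BLOCKED
Obstacle 2 [(13,18) (14,4) (20,1) (23,12) (15,22)]:
  edge (13,18)–(14,4): clear
  edge (14,4)–(20,1): clear
  edge (20,1)–(23,12): clear
  edge (23,12)–(15,22): crosses AB
  edge (15,22)–(13,18): crosses AB
  → BLOCKED

BLOCKED by obstacle 1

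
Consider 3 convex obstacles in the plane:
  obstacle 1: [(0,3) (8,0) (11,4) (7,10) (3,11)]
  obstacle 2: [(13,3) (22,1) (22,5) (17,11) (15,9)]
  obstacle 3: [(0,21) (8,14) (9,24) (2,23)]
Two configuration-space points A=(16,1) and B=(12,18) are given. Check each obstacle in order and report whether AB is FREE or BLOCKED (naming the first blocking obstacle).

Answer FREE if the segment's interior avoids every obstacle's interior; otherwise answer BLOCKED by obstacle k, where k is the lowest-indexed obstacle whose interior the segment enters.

Obstacle 1 [(0,3) (8,0) (11,4) (7,10) (3,11)]:
  edge (0,3)–(8,0): clear
  edge (8,0)–(11,4): clear
  edge (11,4)–(7,10): clear
  edge (7,10)–(3,11): clear
  edge (3,11)–(0,3): clear
  midpoint (14,19/2) outside
  → clear
Obstacle 2 [(13,3) (22,1) (22,5) (17,11) (15,9)]:
  edge (13,3)–(22,1): crosses AB
  edge (22,1)–(22,5): clear
  edge (22,5)–(17,11): clear
  edge (17,11)–(15,9): clear
  edge (15,9)–(13,3): crosses AB
  → BLOCKED
Obstacle 3 [(0,21) (8,14) (9,24) (2,23)]:
  edge (0,21)–(8,14): clear
  edge (8,14)–(9,24): clear
  edge (9,24)–(2,23): clear
  edge (2,23)–(0,21): clear
  midpoint (14,19/2) outside
  → clear

BLOCKED by obstacle 2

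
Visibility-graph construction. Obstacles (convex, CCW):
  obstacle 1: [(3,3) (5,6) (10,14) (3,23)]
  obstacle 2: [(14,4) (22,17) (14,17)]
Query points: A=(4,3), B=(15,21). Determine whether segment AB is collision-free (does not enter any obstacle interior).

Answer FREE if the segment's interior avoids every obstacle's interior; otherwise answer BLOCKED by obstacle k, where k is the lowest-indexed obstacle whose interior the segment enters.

FREE

Obstacle 1 [(3,3) (5,6) (10,14) (3,23)]:
  edge (3,3)–(5,6): clear
  edge (5,6)–(10,14): clear
  edge (10,14)–(3,23): clear
  edge (3,23)–(3,3): clear
  midpoint (19/2,12) outside
  → clear
Obstacle 2 [(14,4) (22,17) (14,17)]:
  edge (14,4)–(22,17): clear
  edge (22,17)–(14,17): clear
  edge (14,17)–(14,4): clear
  midpoint (19/2,12) outside
  → clear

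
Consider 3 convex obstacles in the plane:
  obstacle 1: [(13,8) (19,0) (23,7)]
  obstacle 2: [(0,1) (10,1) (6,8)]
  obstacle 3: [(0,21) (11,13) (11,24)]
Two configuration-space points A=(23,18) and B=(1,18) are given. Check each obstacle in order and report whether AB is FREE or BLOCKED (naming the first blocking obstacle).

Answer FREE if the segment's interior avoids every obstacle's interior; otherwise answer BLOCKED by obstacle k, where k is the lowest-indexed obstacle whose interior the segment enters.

Obstacle 1 [(13,8) (19,0) (23,7)]:
  edge (13,8)–(19,0): clear
  edge (19,0)–(23,7): clear
  edge (23,7)–(13,8): clear
  midpoint (12,18) outside
  → clear
Obstacle 2 [(0,1) (10,1) (6,8)]:
  edge (0,1)–(10,1): clear
  edge (10,1)–(6,8): clear
  edge (6,8)–(0,1): clear
  midpoint (12,18) outside
  → clear
Obstacle 3 [(0,21) (11,13) (11,24)]:
  edge (0,21)–(11,13): crosses AB
  edge (11,13)–(11,24): crosses AB
  edge (11,24)–(0,21): clear
  → BLOCKED

BLOCKED by obstacle 3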